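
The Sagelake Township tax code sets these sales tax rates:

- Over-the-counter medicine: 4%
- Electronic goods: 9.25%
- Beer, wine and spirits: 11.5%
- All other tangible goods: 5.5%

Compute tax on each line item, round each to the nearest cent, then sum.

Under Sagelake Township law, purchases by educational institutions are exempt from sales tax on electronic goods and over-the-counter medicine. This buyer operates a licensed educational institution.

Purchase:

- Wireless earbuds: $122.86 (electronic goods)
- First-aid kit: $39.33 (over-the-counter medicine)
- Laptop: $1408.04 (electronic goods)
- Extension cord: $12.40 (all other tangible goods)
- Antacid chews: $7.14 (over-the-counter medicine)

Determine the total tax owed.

Wireless earbuds $122.86: electronic goods, buyer-exempt → 0% → $0.00
First-aid kit $39.33: over-the-counter medicine, buyer-exempt → 0% → $0.00
Laptop $1408.04: electronic goods, buyer-exempt → 0% → $0.00
Extension cord $12.40: all other tangible goods → 5.5% → $0.68
Antacid chews $7.14: over-the-counter medicine, buyer-exempt → 0% → $0.00
Total tax = $0.68

$0.68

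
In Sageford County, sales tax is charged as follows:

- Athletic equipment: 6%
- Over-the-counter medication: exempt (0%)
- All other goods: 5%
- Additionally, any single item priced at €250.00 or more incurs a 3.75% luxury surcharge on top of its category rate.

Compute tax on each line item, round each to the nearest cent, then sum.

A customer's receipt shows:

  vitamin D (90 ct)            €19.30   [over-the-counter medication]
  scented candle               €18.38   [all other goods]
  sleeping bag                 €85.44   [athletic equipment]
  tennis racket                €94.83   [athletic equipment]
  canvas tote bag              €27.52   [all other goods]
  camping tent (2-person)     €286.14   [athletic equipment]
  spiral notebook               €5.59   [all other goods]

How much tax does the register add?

Vitamin D (90 ct) €19.30: over-the-counter medication → 0% → €0.00
Scented candle €18.38: all other goods → 5% → €0.92
Sleeping bag €85.44: athletic equipment → 6% → €5.13
Tennis racket €94.83: athletic equipment → 6% → €5.69
Canvas tote bag €27.52: all other goods → 5% → €1.38
Camping tent (2-person) €286.14: athletic equipment → 6% + 3.75% surcharge = 9.75% → €27.90
Spiral notebook €5.59: all other goods → 5% → €0.28
Total tax = €0.92 + €5.13 + €5.69 + €1.38 + €27.90 + €0.28 = €41.30

€41.30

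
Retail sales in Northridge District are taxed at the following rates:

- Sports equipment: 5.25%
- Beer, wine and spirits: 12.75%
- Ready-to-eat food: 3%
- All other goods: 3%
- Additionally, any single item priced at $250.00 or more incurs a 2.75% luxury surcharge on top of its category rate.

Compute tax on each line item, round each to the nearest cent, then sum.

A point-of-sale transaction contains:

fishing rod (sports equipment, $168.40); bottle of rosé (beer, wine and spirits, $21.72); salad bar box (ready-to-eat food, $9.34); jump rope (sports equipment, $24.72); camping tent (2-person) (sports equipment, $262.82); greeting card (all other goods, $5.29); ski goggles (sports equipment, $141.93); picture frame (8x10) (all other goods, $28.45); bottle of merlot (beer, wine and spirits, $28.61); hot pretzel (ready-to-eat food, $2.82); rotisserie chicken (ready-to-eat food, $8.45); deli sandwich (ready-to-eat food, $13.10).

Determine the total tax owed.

Fishing rod $168.40: sports equipment → 5.25% → $8.84
Bottle of rosé $21.72: beer, wine and spirits → 12.75% → $2.77
Salad bar box $9.34: ready-to-eat food → 3% → $0.28
Jump rope $24.72: sports equipment → 5.25% → $1.30
Camping tent (2-person) $262.82: sports equipment → 5.25% + 2.75% surcharge = 8% → $21.03
Greeting card $5.29: all other goods → 3% → $0.16
Ski goggles $141.93: sports equipment → 5.25% → $7.45
Picture frame (8x10) $28.45: all other goods → 3% → $0.85
Bottle of merlot $28.61: beer, wine and spirits → 12.75% → $3.65
Hot pretzel $2.82: ready-to-eat food → 3% → $0.08
Rotisserie chicken $8.45: ready-to-eat food → 3% → $0.25
Deli sandwich $13.10: ready-to-eat food → 3% → $0.39
Total tax = $8.84 + $2.77 + $0.28 + $1.30 + $21.03 + $0.16 + $7.45 + $0.85 + $3.65 + $0.08 + $0.25 + $0.39 = $47.05

$47.05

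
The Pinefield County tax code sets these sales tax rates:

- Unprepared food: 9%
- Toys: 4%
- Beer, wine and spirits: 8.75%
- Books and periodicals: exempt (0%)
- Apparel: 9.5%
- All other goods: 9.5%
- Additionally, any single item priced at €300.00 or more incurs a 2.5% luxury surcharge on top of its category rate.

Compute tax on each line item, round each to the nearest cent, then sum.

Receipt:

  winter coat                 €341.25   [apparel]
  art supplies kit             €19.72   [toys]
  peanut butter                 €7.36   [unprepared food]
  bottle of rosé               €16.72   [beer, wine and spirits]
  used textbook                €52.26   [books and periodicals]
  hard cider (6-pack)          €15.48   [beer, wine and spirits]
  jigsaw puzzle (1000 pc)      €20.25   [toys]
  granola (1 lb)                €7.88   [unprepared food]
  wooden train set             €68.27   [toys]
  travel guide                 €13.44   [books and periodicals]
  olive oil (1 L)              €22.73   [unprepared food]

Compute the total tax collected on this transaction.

Winter coat €341.25: apparel → 9.5% + 2.5% surcharge = 12% → €40.95
Art supplies kit €19.72: toys → 4% → €0.79
Peanut butter €7.36: unprepared food → 9% → €0.66
Bottle of rosé €16.72: beer, wine and spirits → 8.75% → €1.46
Used textbook €52.26: books and periodicals → 0% → €0.00
Hard cider (6-pack) €15.48: beer, wine and spirits → 8.75% → €1.35
Jigsaw puzzle (1000 pc) €20.25: toys → 4% → €0.81
Granola (1 lb) €7.88: unprepared food → 9% → €0.71
Wooden train set €68.27: toys → 4% → €2.73
Travel guide €13.44: books and periodicals → 0% → €0.00
Olive oil (1 L) €22.73: unprepared food → 9% → €2.05
Total tax = €40.95 + €0.79 + €0.66 + €1.46 + €1.35 + €0.81 + €0.71 + €2.73 + €2.05 = €51.51

€51.51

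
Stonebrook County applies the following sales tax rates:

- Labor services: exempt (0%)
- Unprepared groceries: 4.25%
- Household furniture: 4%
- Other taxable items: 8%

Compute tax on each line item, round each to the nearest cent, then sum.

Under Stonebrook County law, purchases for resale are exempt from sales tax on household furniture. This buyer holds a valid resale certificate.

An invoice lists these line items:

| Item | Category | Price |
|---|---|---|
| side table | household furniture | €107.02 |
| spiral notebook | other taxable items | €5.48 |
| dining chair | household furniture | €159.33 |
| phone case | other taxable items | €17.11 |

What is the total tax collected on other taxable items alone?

Spiral notebook €5.48: other taxable items → 8% → €0.44
Phone case €17.11: other taxable items → 8% → €1.37
Tax on other taxable items = €0.44 + €1.37 = €1.81

€1.81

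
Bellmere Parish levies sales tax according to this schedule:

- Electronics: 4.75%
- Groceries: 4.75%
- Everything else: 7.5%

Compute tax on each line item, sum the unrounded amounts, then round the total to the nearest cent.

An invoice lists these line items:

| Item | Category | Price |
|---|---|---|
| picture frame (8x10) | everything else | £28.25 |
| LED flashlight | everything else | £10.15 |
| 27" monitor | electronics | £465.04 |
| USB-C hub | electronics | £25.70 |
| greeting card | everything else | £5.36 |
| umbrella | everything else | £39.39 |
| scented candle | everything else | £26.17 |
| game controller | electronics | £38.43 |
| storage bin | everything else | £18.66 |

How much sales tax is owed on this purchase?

£34.73

Picture frame (8x10) £28.25: everything else → 7.5% → £2.11875
LED flashlight £10.15: everything else → 7.5% → £0.76125
27" monitor £465.04: electronics → 4.75% → £22.0894
USB-C hub £25.70: electronics → 4.75% → £1.22075
Greeting card £5.36: everything else → 7.5% → £0.402
Umbrella £39.39: everything else → 7.5% → £2.95425
Scented candle £26.17: everything else → 7.5% → £1.96275
Game controller £38.43: electronics → 4.75% → £1.825425
Storage bin £18.66: everything else → 7.5% → £1.3995
Unrounded tax sum = £34.734075 → £34.73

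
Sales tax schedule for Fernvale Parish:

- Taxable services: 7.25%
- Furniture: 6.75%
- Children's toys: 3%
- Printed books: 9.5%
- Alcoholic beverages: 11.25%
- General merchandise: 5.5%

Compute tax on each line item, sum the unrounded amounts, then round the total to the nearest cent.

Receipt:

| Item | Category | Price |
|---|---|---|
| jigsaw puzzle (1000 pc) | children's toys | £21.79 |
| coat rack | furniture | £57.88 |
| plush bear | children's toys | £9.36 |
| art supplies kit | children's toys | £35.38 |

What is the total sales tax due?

£5.90

Jigsaw puzzle (1000 pc) £21.79: children's toys → 3% → £0.6537
Coat rack £57.88: furniture → 6.75% → £3.9069
Plush bear £9.36: children's toys → 3% → £0.2808
Art supplies kit £35.38: children's toys → 3% → £1.0614
Unrounded tax sum = £5.9028 → £5.90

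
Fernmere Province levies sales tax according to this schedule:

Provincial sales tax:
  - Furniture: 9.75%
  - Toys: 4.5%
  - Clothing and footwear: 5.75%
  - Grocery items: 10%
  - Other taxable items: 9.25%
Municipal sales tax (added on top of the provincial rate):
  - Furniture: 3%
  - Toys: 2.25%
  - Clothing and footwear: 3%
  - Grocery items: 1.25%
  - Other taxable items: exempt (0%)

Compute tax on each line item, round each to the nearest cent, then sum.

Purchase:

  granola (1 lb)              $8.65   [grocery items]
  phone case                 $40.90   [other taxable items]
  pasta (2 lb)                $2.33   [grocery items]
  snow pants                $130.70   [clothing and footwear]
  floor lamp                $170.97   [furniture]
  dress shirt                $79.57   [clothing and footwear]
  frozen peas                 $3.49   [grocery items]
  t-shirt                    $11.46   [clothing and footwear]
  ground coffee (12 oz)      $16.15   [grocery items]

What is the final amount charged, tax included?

$512.64

Granola (1 lb) $8.65: grocery items → 10% + 1.25% municipal = 11.25% → $0.97
Phone case $40.90: other taxable items → 9.25% + 0% municipal = 9.25% → $3.78
Pasta (2 lb) $2.33: grocery items → 10% + 1.25% municipal = 11.25% → $0.26
Snow pants $130.70: clothing and footwear → 5.75% + 3% municipal = 8.75% → $11.44
Floor lamp $170.97: furniture → 9.75% + 3% municipal = 12.75% → $21.80
Dress shirt $79.57: clothing and footwear → 5.75% + 3% municipal = 8.75% → $6.96
Frozen peas $3.49: grocery items → 10% + 1.25% municipal = 11.25% → $0.39
T-shirt $11.46: clothing and footwear → 5.75% + 3% municipal = 8.75% → $1.00
Ground coffee (12 oz) $16.15: grocery items → 10% + 1.25% municipal = 11.25% → $1.82
Subtotal = $464.22; tax = $48.42; total due = $512.64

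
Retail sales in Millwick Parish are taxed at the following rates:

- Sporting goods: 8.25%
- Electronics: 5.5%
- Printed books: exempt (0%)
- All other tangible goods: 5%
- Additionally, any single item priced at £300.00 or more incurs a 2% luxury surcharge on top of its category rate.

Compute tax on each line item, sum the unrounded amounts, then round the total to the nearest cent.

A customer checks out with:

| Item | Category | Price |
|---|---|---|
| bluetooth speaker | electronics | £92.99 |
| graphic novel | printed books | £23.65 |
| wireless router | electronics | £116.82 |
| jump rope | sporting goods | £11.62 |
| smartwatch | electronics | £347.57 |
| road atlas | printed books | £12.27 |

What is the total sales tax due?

Bluetooth speaker £92.99: electronics → 5.5% → £5.11445
Graphic novel £23.65: printed books → 0% → £0.00
Wireless router £116.82: electronics → 5.5% → £6.4251
Jump rope £11.62: sporting goods → 8.25% → £0.95865
Smartwatch £347.57: electronics → 5.5% + 2% surcharge = 7.5% → £26.06775
Road atlas £12.27: printed books → 0% → £0.00
Unrounded tax sum = £38.56595 → £38.57

£38.57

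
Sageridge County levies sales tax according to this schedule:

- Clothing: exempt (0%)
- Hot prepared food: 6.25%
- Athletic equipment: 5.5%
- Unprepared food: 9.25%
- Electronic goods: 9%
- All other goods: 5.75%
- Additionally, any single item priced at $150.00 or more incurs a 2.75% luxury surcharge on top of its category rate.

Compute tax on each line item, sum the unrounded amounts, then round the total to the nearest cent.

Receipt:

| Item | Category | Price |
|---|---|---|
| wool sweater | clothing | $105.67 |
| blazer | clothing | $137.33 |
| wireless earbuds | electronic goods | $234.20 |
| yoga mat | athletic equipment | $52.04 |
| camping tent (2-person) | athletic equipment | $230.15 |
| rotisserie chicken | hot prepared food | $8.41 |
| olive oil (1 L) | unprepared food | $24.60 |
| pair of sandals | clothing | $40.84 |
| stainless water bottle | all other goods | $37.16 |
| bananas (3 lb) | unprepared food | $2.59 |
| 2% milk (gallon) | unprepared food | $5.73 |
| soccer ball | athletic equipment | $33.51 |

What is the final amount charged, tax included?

$969.15

Wool sweater $105.67: clothing → 0% → $0.00
Blazer $137.33: clothing → 0% → $0.00
Wireless earbuds $234.20: electronic goods → 9% + 2.75% surcharge = 11.75% → $27.5185
Yoga mat $52.04: athletic equipment → 5.5% → $2.8622
Camping tent (2-person) $230.15: athletic equipment → 5.5% + 2.75% surcharge = 8.25% → $18.987375
Rotisserie chicken $8.41: hot prepared food → 6.25% → $0.525625
Olive oil (1 L) $24.60: unprepared food → 9.25% → $2.2755
Pair of sandals $40.84: clothing → 0% → $0.00
Stainless water bottle $37.16: all other goods → 5.75% → $2.1367
Bananas (3 lb) $2.59: unprepared food → 9.25% → $0.239575
2% milk (gallon) $5.73: unprepared food → 9.25% → $0.530025
Soccer ball $33.51: athletic equipment → 5.5% → $1.84305
Subtotal = $912.23; unrounded tax = $56.91855 → $56.92; total due = $969.15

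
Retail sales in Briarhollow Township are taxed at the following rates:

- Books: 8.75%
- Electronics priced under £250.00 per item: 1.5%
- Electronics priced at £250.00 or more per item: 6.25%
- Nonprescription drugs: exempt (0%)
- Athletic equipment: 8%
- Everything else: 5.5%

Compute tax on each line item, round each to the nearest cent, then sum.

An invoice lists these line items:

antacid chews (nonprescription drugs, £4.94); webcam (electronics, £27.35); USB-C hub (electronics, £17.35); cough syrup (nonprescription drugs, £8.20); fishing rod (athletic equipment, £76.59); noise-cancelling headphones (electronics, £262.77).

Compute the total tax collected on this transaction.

£23.22

Antacid chews £4.94: nonprescription drugs → 0% → £0.00
Webcam £27.35: electronics, under £250.00 → 1.5% → £0.41
USB-C hub £17.35: electronics, under £250.00 → 1.5% → £0.26
Cough syrup £8.20: nonprescription drugs → 0% → £0.00
Fishing rod £76.59: athletic equipment → 8% → £6.13
Noise-cancelling headphones £262.77: electronics, £250.00 or more → 6.25% → £16.42
Total tax = £0.41 + £0.26 + £6.13 + £16.42 = £23.22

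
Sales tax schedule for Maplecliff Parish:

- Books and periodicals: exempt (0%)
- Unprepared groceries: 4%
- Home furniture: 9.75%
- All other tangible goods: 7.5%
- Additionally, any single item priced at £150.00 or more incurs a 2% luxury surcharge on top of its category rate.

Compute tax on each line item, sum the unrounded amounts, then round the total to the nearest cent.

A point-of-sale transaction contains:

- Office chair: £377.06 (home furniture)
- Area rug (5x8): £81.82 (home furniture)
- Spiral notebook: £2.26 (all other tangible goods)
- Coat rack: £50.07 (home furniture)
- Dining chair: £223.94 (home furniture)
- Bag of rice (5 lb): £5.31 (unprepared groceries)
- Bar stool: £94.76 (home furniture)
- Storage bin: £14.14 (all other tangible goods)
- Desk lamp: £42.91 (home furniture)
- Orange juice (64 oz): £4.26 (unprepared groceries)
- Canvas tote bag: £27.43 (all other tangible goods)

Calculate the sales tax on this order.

£100.57

Office chair £377.06: home furniture → 9.75% + 2% surcharge = 11.75% → £44.30455
Area rug (5x8) £81.82: home furniture → 9.75% → £7.97745
Spiral notebook £2.26: all other tangible goods → 7.5% → £0.1695
Coat rack £50.07: home furniture → 9.75% → £4.881825
Dining chair £223.94: home furniture → 9.75% + 2% surcharge = 11.75% → £26.31295
Bag of rice (5 lb) £5.31: unprepared groceries → 4% → £0.2124
Bar stool £94.76: home furniture → 9.75% → £9.2391
Storage bin £14.14: all other tangible goods → 7.5% → £1.0605
Desk lamp £42.91: home furniture → 9.75% → £4.183725
Orange juice (64 oz) £4.26: unprepared groceries → 4% → £0.1704
Canvas tote bag £27.43: all other tangible goods → 7.5% → £2.05725
Unrounded tax sum = £100.56965 → £100.57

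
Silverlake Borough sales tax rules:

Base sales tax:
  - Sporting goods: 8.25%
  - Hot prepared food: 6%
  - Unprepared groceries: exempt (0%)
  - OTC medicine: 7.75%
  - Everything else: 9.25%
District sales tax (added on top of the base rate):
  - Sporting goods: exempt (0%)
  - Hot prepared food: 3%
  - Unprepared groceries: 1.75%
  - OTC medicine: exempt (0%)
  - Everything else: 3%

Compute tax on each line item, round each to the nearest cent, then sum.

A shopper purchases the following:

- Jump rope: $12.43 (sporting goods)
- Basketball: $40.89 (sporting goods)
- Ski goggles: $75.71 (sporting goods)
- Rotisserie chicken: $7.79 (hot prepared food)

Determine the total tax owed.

Jump rope $12.43: sporting goods → 8.25% + 0% district = 8.25% → $1.03
Basketball $40.89: sporting goods → 8.25% + 0% district = 8.25% → $3.37
Ski goggles $75.71: sporting goods → 8.25% + 0% district = 8.25% → $6.25
Rotisserie chicken $7.79: hot prepared food → 6% + 3% district = 9% → $0.70
Total tax = $1.03 + $3.37 + $6.25 + $0.70 = $11.35

$11.35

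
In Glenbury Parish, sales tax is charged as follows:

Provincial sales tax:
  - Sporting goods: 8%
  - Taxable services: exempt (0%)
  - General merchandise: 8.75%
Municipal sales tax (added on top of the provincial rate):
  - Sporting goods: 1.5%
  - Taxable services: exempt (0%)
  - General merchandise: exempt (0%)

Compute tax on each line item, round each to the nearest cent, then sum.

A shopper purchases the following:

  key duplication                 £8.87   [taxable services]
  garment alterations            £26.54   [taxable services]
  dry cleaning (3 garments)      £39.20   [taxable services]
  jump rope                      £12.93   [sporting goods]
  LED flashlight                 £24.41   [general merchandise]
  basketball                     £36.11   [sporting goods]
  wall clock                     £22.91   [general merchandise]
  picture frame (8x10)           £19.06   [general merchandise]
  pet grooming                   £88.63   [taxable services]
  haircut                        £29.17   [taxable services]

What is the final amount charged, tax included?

£318.30

Key duplication £8.87: taxable services → 0% + 0% municipal = 0% → £0.00
Garment alterations £26.54: taxable services → 0% + 0% municipal = 0% → £0.00
Dry cleaning (3 garments) £39.20: taxable services → 0% + 0% municipal = 0% → £0.00
Jump rope £12.93: sporting goods → 8% + 1.5% municipal = 9.5% → £1.23
LED flashlight £24.41: general merchandise → 8.75% + 0% municipal = 8.75% → £2.14
Basketball £36.11: sporting goods → 8% + 1.5% municipal = 9.5% → £3.43
Wall clock £22.91: general merchandise → 8.75% + 0% municipal = 8.75% → £2.00
Picture frame (8x10) £19.06: general merchandise → 8.75% + 0% municipal = 8.75% → £1.67
Pet grooming £88.63: taxable services → 0% + 0% municipal = 0% → £0.00
Haircut £29.17: taxable services → 0% + 0% municipal = 0% → £0.00
Subtotal = £307.83; tax = £10.47; total due = £318.30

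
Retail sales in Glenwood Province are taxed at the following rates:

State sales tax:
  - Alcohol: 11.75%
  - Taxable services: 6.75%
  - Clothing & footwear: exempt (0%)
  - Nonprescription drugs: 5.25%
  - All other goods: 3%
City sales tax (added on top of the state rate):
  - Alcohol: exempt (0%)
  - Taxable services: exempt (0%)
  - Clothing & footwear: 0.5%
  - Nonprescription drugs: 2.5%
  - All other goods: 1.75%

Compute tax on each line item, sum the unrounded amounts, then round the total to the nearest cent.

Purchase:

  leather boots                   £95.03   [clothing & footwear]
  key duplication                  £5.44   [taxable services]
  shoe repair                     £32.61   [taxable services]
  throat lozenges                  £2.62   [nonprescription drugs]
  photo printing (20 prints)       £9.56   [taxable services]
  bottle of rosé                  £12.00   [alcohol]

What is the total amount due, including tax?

Leather boots £95.03: clothing & footwear → 0% + 0.5% city = 0.5% → £0.47515
Key duplication £5.44: taxable services → 6.75% + 0% city = 6.75% → £0.3672
Shoe repair £32.61: taxable services → 6.75% + 0% city = 6.75% → £2.201175
Throat lozenges £2.62: nonprescription drugs → 5.25% + 2.5% city = 7.75% → £0.20305
Photo printing (20 prints) £9.56: taxable services → 6.75% + 0% city = 6.75% → £0.6453
Bottle of rosé £12.00: alcohol → 11.75% + 0% city = 11.75% → £1.41
Subtotal = £157.26; unrounded tax = £5.301875 → £5.30; total due = £162.56

£162.56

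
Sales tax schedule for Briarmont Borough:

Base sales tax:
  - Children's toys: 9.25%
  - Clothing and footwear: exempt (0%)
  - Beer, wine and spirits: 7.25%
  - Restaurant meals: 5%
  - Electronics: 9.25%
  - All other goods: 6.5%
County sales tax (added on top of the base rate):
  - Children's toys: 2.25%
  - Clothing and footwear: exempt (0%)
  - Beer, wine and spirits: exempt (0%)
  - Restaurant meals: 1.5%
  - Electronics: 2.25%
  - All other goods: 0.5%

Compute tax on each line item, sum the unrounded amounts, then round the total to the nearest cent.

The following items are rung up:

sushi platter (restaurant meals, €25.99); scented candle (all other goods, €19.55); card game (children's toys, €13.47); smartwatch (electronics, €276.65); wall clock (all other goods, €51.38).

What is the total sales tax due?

Sushi platter €25.99: restaurant meals → 5% + 1.5% county = 6.5% → €1.68935
Scented candle €19.55: all other goods → 6.5% + 0.5% county = 7% → €1.3685
Card game €13.47: children's toys → 9.25% + 2.25% county = 11.5% → €1.54905
Smartwatch €276.65: electronics → 9.25% + 2.25% county = 11.5% → €31.81475
Wall clock €51.38: all other goods → 6.5% + 0.5% county = 7% → €3.5966
Unrounded tax sum = €40.01825 → €40.02

€40.02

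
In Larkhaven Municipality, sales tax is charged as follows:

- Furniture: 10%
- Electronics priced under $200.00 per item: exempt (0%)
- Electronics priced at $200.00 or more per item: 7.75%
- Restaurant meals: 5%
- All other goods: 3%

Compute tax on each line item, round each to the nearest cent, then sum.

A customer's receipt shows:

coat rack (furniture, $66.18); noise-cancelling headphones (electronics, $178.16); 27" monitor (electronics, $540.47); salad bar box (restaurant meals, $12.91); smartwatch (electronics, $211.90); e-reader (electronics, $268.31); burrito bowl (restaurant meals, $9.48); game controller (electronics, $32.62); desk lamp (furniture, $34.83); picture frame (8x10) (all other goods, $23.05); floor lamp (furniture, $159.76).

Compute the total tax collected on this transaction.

Coat rack $66.18: furniture → 10% → $6.62
Noise-cancelling headphones $178.16: electronics, under $200.00 → 0% → $0.00
27" monitor $540.47: electronics, $200.00 or more → 7.75% → $41.89
Salad bar box $12.91: restaurant meals → 5% → $0.65
Smartwatch $211.90: electronics, $200.00 or more → 7.75% → $16.42
E-reader $268.31: electronics, $200.00 or more → 7.75% → $20.79
Burrito bowl $9.48: restaurant meals → 5% → $0.47
Game controller $32.62: electronics, under $200.00 → 0% → $0.00
Desk lamp $34.83: furniture → 10% → $3.48
Picture frame (8x10) $23.05: all other goods → 3% → $0.69
Floor lamp $159.76: furniture → 10% → $15.98
Total tax = $6.62 + $41.89 + $0.65 + $16.42 + $20.79 + $0.47 + $3.48 + $0.69 + $15.98 = $106.99

$106.99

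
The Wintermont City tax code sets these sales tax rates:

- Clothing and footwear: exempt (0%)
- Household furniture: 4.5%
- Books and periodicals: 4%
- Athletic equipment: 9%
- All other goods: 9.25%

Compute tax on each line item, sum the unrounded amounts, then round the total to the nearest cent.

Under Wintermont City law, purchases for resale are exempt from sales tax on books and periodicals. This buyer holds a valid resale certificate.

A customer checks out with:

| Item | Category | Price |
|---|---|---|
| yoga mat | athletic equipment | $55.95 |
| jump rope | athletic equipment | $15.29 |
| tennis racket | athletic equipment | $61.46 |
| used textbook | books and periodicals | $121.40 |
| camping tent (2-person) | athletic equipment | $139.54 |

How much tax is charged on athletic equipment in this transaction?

Yoga mat $55.95: athletic equipment → 9% → $5.0355
Jump rope $15.29: athletic equipment → 9% → $1.3761
Tennis racket $61.46: athletic equipment → 9% → $5.5314
Camping tent (2-person) $139.54: athletic equipment → 9% → $12.5586
Tax on athletic equipment: unrounded sum = $24.5016 → $24.50

$24.50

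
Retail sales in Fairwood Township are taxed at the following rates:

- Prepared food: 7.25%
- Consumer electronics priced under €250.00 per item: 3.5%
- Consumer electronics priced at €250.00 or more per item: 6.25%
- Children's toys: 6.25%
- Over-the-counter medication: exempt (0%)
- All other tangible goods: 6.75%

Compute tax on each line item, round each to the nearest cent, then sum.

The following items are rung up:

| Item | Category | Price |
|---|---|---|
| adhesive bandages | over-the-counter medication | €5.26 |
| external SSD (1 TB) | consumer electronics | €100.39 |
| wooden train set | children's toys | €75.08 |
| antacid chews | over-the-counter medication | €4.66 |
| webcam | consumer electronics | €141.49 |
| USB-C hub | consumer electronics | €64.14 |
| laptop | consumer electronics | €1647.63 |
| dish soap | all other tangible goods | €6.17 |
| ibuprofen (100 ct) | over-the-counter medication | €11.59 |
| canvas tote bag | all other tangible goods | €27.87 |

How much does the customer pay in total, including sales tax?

€2204.95

Adhesive bandages €5.26: over-the-counter medication → 0% → €0.00
External SSD (1 TB) €100.39: consumer electronics, under €250.00 → 3.5% → €3.51
Wooden train set €75.08: children's toys → 6.25% → €4.69
Antacid chews €4.66: over-the-counter medication → 0% → €0.00
Webcam €141.49: consumer electronics, under €250.00 → 3.5% → €4.95
USB-C hub €64.14: consumer electronics, under €250.00 → 3.5% → €2.24
Laptop €1647.63: consumer electronics, €250.00 or more → 6.25% → €102.98
Dish soap €6.17: all other tangible goods → 6.75% → €0.42
Ibuprofen (100 ct) €11.59: over-the-counter medication → 0% → €0.00
Canvas tote bag €27.87: all other tangible goods → 6.75% → €1.88
Subtotal = €2084.28; tax = €120.67; total due = €2204.95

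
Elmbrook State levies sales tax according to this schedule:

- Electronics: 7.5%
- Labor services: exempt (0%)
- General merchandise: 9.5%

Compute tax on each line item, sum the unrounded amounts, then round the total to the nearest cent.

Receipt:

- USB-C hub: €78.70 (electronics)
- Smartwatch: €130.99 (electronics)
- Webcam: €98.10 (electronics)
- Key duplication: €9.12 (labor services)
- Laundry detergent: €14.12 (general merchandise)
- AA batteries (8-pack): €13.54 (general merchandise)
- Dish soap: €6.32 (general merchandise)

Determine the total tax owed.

€26.31

USB-C hub €78.70: electronics → 7.5% → €5.9025
Smartwatch €130.99: electronics → 7.5% → €9.82425
Webcam €98.10: electronics → 7.5% → €7.3575
Key duplication €9.12: labor services → 0% → €0.00
Laundry detergent €14.12: general merchandise → 9.5% → €1.3414
AA batteries (8-pack) €13.54: general merchandise → 9.5% → €1.2863
Dish soap €6.32: general merchandise → 9.5% → €0.6004
Unrounded tax sum = €26.31235 → €26.31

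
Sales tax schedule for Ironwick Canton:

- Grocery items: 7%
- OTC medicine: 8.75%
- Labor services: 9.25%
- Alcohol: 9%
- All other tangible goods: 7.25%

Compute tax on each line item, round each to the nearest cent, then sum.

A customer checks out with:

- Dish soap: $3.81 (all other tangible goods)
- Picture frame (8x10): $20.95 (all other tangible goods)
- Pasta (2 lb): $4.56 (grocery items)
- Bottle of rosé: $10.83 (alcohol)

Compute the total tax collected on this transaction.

Dish soap $3.81: all other tangible goods → 7.25% → $0.28
Picture frame (8x10) $20.95: all other tangible goods → 7.25% → $1.52
Pasta (2 lb) $4.56: grocery items → 7% → $0.32
Bottle of rosé $10.83: alcohol → 9% → $0.97
Total tax = $0.28 + $1.52 + $0.32 + $0.97 = $3.09

$3.09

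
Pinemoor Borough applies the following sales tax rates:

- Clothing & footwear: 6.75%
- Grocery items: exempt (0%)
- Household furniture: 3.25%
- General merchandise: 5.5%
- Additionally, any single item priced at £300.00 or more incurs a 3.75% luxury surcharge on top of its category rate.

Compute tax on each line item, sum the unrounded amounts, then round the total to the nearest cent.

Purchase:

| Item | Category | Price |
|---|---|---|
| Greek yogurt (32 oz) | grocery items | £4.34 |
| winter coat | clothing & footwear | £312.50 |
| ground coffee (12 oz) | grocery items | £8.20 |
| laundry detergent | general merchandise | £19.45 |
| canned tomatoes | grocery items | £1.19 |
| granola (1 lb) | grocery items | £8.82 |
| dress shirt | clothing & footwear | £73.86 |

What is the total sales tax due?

£38.87

Greek yogurt (32 oz) £4.34: grocery items → 0% → £0.00
Winter coat £312.50: clothing & footwear → 6.75% + 3.75% surcharge = 10.5% → £32.8125
Ground coffee (12 oz) £8.20: grocery items → 0% → £0.00
Laundry detergent £19.45: general merchandise → 5.5% → £1.06975
Canned tomatoes £1.19: grocery items → 0% → £0.00
Granola (1 lb) £8.82: grocery items → 0% → £0.00
Dress shirt £73.86: clothing & footwear → 6.75% → £4.98555
Unrounded tax sum = £38.8678 → £38.87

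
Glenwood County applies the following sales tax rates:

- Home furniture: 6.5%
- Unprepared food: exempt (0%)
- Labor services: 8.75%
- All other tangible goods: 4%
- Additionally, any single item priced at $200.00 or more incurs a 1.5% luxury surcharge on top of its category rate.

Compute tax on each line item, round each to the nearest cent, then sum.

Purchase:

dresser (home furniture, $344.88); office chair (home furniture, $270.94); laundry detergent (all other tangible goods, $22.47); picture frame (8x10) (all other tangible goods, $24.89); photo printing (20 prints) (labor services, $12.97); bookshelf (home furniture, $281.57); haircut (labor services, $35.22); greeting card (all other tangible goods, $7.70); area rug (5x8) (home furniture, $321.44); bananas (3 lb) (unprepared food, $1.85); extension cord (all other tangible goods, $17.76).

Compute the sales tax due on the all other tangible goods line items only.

$2.92

Laundry detergent $22.47: all other tangible goods → 4% → $0.90
Picture frame (8x10) $24.89: all other tangible goods → 4% → $1.00
Greeting card $7.70: all other tangible goods → 4% → $0.31
Extension cord $17.76: all other tangible goods → 4% → $0.71
Tax on all other tangible goods = $0.90 + $1.00 + $0.31 + $0.71 = $2.92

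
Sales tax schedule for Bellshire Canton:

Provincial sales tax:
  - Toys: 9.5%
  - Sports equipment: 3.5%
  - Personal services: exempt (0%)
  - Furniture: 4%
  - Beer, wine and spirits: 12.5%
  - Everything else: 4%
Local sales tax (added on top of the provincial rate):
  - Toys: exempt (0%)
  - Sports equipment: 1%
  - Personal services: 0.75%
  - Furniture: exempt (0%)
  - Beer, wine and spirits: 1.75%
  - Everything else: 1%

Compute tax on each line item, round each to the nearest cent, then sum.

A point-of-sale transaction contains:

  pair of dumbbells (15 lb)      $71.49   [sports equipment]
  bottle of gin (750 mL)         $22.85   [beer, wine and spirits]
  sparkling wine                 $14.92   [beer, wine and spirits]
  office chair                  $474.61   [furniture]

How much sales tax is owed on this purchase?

Pair of dumbbells (15 lb) $71.49: sports equipment → 3.5% + 1% local = 4.5% → $3.22
Bottle of gin (750 mL) $22.85: beer, wine and spirits → 12.5% + 1.75% local = 14.25% → $3.26
Sparkling wine $14.92: beer, wine and spirits → 12.5% + 1.75% local = 14.25% → $2.13
Office chair $474.61: furniture → 4% + 0% local = 4% → $18.98
Total tax = $3.22 + $3.26 + $2.13 + $18.98 = $27.59

$27.59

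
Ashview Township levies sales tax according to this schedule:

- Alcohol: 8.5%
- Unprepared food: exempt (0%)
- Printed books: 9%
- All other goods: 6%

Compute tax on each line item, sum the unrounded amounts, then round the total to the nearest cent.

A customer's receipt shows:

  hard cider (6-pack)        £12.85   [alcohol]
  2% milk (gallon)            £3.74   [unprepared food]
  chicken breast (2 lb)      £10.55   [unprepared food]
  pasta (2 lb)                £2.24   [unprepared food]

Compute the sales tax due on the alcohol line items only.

£1.09

Hard cider (6-pack) £12.85: alcohol → 8.5% → £1.09225
Tax on alcohol: unrounded sum = £1.09225 → £1.09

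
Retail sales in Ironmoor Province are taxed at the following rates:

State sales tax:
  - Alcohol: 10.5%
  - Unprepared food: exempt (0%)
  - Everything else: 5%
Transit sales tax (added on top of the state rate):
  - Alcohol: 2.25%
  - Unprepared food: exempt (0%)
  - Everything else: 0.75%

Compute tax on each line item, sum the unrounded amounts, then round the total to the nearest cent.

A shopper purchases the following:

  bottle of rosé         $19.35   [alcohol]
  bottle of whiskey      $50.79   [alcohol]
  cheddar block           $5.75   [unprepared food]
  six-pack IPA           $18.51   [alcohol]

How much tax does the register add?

$11.30

Bottle of rosé $19.35: alcohol → 10.5% + 2.25% transit = 12.75% → $2.467125
Bottle of whiskey $50.79: alcohol → 10.5% + 2.25% transit = 12.75% → $6.475725
Cheddar block $5.75: unprepared food → 0% + 0% transit = 0% → $0.00
Six-pack IPA $18.51: alcohol → 10.5% + 2.25% transit = 12.75% → $2.360025
Unrounded tax sum = $11.302875 → $11.30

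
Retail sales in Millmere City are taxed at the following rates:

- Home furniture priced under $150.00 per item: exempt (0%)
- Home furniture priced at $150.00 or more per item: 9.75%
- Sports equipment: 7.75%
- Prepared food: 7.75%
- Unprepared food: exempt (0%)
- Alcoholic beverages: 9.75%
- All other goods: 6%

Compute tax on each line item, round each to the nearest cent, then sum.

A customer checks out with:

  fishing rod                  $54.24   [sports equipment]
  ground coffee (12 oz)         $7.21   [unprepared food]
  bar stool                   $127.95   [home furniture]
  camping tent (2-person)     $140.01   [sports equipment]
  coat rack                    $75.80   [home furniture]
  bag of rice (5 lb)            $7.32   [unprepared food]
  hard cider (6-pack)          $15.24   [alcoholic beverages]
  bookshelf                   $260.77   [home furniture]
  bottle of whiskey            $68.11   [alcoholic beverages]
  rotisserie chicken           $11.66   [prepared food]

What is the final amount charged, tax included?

Fishing rod $54.24: sports equipment → 7.75% → $4.20
Ground coffee (12 oz) $7.21: unprepared food → 0% → $0.00
Bar stool $127.95: home furniture, under $150.00 → 0% → $0.00
Camping tent (2-person) $140.01: sports equipment → 7.75% → $10.85
Coat rack $75.80: home furniture, under $150.00 → 0% → $0.00
Bag of rice (5 lb) $7.32: unprepared food → 0% → $0.00
Hard cider (6-pack) $15.24: alcoholic beverages → 9.75% → $1.49
Bookshelf $260.77: home furniture, $150.00 or more → 9.75% → $25.43
Bottle of whiskey $68.11: alcoholic beverages → 9.75% → $6.64
Rotisserie chicken $11.66: prepared food → 7.75% → $0.90
Subtotal = $768.31; tax = $49.51; total due = $817.82

$817.82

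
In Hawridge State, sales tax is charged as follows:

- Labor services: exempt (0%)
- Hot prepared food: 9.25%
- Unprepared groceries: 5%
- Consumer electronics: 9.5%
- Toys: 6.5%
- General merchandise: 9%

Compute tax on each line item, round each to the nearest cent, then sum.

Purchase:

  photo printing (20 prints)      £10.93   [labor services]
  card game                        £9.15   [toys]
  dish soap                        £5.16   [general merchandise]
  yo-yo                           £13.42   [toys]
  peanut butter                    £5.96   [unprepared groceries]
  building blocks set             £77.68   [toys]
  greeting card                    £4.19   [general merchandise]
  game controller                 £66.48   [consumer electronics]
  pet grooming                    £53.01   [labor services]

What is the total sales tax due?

£13.97

Photo printing (20 prints) £10.93: labor services → 0% → £0.00
Card game £9.15: toys → 6.5% → £0.59
Dish soap £5.16: general merchandise → 9% → £0.46
Yo-yo £13.42: toys → 6.5% → £0.87
Peanut butter £5.96: unprepared groceries → 5% → £0.30
Building blocks set £77.68: toys → 6.5% → £5.05
Greeting card £4.19: general merchandise → 9% → £0.38
Game controller £66.48: consumer electronics → 9.5% → £6.32
Pet grooming £53.01: labor services → 0% → £0.00
Total tax = £0.59 + £0.46 + £0.87 + £0.30 + £5.05 + £0.38 + £6.32 = £13.97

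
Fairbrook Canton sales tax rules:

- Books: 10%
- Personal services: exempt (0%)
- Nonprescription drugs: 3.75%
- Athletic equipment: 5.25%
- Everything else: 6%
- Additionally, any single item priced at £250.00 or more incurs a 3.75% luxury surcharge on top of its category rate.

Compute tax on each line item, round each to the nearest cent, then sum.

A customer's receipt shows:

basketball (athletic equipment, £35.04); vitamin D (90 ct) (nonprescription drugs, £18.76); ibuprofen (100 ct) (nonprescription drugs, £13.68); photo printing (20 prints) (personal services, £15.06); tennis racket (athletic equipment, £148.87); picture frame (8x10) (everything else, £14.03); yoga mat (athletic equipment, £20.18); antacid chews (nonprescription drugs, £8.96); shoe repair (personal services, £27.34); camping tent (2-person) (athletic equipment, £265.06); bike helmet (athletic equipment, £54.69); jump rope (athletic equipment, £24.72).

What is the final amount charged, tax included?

Basketball £35.04: athletic equipment → 5.25% → £1.84
Vitamin D (90 ct) £18.76: nonprescription drugs → 3.75% → £0.70
Ibuprofen (100 ct) £13.68: nonprescription drugs → 3.75% → £0.51
Photo printing (20 prints) £15.06: personal services → 0% → £0.00
Tennis racket £148.87: athletic equipment → 5.25% → £7.82
Picture frame (8x10) £14.03: everything else → 6% → £0.84
Yoga mat £20.18: athletic equipment → 5.25% → £1.06
Antacid chews £8.96: nonprescription drugs → 3.75% → £0.34
Shoe repair £27.34: personal services → 0% → £0.00
Camping tent (2-person) £265.06: athletic equipment → 5.25% + 3.75% surcharge = 9% → £23.86
Bike helmet £54.69: athletic equipment → 5.25% → £2.87
Jump rope £24.72: athletic equipment → 5.25% → £1.30
Subtotal = £646.39; tax = £41.14; total due = £687.53

£687.53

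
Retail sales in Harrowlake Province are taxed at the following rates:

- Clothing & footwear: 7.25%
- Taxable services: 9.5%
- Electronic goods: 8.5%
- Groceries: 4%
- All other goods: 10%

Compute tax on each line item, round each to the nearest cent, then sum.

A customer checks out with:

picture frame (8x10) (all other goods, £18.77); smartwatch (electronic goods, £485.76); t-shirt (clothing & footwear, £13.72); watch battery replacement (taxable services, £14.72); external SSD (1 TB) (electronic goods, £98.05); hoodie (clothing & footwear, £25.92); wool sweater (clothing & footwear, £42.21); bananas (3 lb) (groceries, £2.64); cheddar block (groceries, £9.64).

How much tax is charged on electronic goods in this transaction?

Smartwatch £485.76: electronic goods → 8.5% → £41.29
External SSD (1 TB) £98.05: electronic goods → 8.5% → £8.33
Tax on electronic goods = £41.29 + £8.33 = £49.62

£49.62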